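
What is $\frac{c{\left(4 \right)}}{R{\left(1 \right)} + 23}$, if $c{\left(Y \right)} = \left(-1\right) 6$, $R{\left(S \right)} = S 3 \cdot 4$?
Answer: $- \frac{6}{35} \approx -0.17143$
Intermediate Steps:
$R{\left(S \right)} = 12 S$ ($R{\left(S \right)} = 3 S 4 = 12 S$)
$c{\left(Y \right)} = -6$
$\frac{c{\left(4 \right)}}{R{\left(1 \right)} + 23} = \frac{1}{12 \cdot 1 + 23} \left(-6\right) = \frac{1}{12 + 23} \left(-6\right) = \frac{1}{35} \left(-6\right) = - \frac{6}{35}$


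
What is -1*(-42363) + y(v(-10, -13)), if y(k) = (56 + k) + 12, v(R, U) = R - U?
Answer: 42434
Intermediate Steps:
y(k) = 68 + k
-1*(-42363) + y(v(-10, -13)) = -1*(-42363) + (68 + (-10 - 1*(-13))) = 42363 + (68 + (-10 + 13)) = 42363 + (68 + 3) = 42363 + 71 = 42434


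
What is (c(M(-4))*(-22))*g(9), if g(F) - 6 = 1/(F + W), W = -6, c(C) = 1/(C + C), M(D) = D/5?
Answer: 1045/12 ≈ 87.083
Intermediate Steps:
M(D) = D/5 (M(D) = D*(⅕) = D/5)
c(C) = 1/(2*C)
g(F) = 6 + 1/(-6 + F) (g(F) = 6 + 1/(F - 6) = 6 + 1/(-6 + F))
(c(M(-4))*(-22))*g(9) = ((1/(2*(((⅕)*(-4)))))*(-22))*((-35 + 6*9)/(-6 + 9)) = ((1/(2*(-⅘)))*(-22))*((-35 + 54)/3) = (((½)*(-5/4))*(-22))*((⅓)*19) = -5/8*(-22)*(19/3) = (55/4)*(19/3) = 1045/12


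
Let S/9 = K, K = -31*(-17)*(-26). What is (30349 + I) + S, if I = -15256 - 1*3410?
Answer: -111635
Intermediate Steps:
I = -18666 (I = -15256 - 3410 = -18666)
K = -13702 (K = 527*(-26) = -13702)
S = -123318 (S = 9*(-13702) = -123318)
(30349 + I) + S = (30349 - 18666) - 123318 = 11683 - 123318 = -111635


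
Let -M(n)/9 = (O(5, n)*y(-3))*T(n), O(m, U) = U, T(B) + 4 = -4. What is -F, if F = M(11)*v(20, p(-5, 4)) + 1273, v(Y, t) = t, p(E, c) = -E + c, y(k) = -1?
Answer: 5855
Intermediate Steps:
p(E, c) = c - E
T(B) = -8 (T(B) = -4 - 4 = -8)
M(n) = -72*n (M(n) = -9*n*(-1)*(-8) = -9*(-n)*(-8) = -72*n)
F = -5855 (F = (-72*11)*(4 - 1*(-5)) + 1273 = -792*(4 + 5) + 1273 = -792*9 + 1273 = -7128 + 1273 = -5855)
-F = -1*(-5855) = 5855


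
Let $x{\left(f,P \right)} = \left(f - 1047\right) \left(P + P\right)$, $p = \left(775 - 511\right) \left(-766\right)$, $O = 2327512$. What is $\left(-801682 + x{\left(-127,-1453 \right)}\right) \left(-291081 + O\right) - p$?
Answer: $5315007727846$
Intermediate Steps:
$p = -202224$ ($p = 264 \left(-766\right) = -202224$)
$x{\left(f,P \right)} = 2 P \left(-1047 + f\right)$ ($x{\left(f,P \right)} = \left(-1047 + f\right) 2 P = 2 P \left(-1047 + f\right)$)
$\left(-801682 + x{\left(-127,-1453 \right)}\right) \left(-291081 + O\right) - p = \left(-801682 + 2 \left(-1453\right) \left(-1047 - 127\right)\right) \left(-291081 + 2327512\right) - -202224 = \left(-801682 + 2 \left(-1453\right) \left(-1174\right)\right) 2036431 + 202224 = \left(-801682 + 3411644\right) 2036431 + 202224 = 2609962 \cdot 2036431 + 202224 = 5315007525622 + 202224 = 5315007727846$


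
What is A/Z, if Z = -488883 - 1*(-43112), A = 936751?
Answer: -936751/445771 ≈ -2.1014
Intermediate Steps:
Z = -445771 (Z = -488883 + 43112 = -445771)
A/Z = 936751/(-445771) = 936751*(-1/445771) = -936751/445771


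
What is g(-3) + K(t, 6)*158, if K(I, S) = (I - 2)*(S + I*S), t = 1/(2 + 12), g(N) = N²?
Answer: -95544/49 ≈ -1949.9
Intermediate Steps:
t = 1/14 ≈ 0.071429
K(I, S) = (-2 + I)*(S + I*S)
g(-3) + K(t, 6)*158 = (-3)² + (6*(-2 + (1/14)² - 1*1/14))*158 = 9 + (6*(-2 + 1/196 - 1/14))*158 = 9 + (6*(-405/196))*158 = 9 - 1215/98*158 = 9 - 95985/49 = -95544/49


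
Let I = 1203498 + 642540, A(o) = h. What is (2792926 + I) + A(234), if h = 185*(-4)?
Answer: 4638224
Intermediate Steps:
h = -740
A(o) = -740
I = 1846038
(2792926 + I) + A(234) = (2792926 + 1846038) - 740 = 4638964 - 740 = 4638224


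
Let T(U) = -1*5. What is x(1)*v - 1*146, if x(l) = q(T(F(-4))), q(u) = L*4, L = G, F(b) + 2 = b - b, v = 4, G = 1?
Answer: -130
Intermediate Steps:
F(b) = -2 (F(b) = -2 + (b - b) = -2 + 0 = -2)
L = 1
T(U) = -5
q(u) = 4 (q(u) = 1*4 = 4)
x(l) = 4
x(1)*v - 1*146 = 4*4 - 1*146 = 16 - 146 = -130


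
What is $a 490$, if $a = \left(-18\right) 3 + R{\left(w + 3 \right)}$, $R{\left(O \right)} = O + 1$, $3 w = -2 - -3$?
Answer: $- \frac{73010}{3} \approx -24337.0$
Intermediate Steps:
$w = \frac{1}{3}$ ($w = \frac{-2 - -3}{3} = \frac{-2 + 3}{3} = \frac{1}{3} \cdot 1 = \frac{1}{3} \approx 0.33333$)
$R{\left(O \right)} = 1 + O$
$a = - \frac{149}{3}$ ($a = \left(-18\right) 3 + \left(1 + \left(\frac{1}{3} + 3\right)\right) = -54 + \left(1 + \frac{10}{3}\right) = -54 + \frac{13}{3} = - \frac{149}{3} \approx -49.667$)
$a 490 = \left(- \frac{149}{3}\right) 490 = - \frac{73010}{3}$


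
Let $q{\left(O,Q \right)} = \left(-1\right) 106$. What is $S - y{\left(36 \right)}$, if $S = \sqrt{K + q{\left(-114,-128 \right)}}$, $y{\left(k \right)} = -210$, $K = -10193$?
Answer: $210 + i \sqrt{10299} \approx 210.0 + 101.48 i$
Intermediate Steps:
$q{\left(O,Q \right)} = -106$
$S = i \sqrt{10299}$ ($S = \sqrt{-10193 - 106} = \sqrt{-10299} = i \sqrt{10299} \approx 101.48 i$)
$S - y{\left(36 \right)} = i \sqrt{10299} - -210 = i \sqrt{10299} + 210 = 210 + i \sqrt{10299}$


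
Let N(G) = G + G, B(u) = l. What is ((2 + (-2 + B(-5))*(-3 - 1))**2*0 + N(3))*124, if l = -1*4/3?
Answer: 744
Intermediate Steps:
l = -4/3 (l = -4*1/3 = -4/3 ≈ -1.3333)
B(u) = -4/3
N(G) = 2*G
((2 + (-2 + B(-5))*(-3 - 1))**2*0 + N(3))*124 = ((2 + (-2 - 4/3)*(-3 - 1))**2*0 + 2*3)*124 = ((2 - 10/3*(-4))**2*0 + 6)*124 = ((2 + 40/3)**2*0 + 6)*124 = ((46/3)**2*0 + 6)*124 = ((2116/9)*0 + 6)*124 = (0 + 6)*124 = 6*124 = 744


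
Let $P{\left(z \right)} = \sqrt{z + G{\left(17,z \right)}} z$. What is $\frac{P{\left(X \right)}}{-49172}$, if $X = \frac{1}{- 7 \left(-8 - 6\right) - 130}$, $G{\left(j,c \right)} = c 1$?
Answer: $\frac{i}{6294016} \approx 1.5888 \cdot 10^{-7} i$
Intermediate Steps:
$G{\left(j,c \right)} = c$
$X = - \frac{1}{32}$ ($X = \frac{1}{\left(-7\right) \left(-14\right) - 130} = \frac{1}{98 - 130} = \frac{1}{-32} = - \frac{1}{32} \approx -0.03125$)
$P{\left(z \right)} = \sqrt{2} z^{\frac{3}{2}}$ ($P{\left(z \right)} = \sqrt{z + z} z = \sqrt{2 z} z = \sqrt{2} \sqrt{z} z = \sqrt{2} z^{\frac{3}{2}}$)
$\frac{P{\left(X \right)}}{-49172} = \frac{\sqrt{2} \left(- \frac{1}{32}\right)^{\frac{3}{2}}}{-49172} = \sqrt{2} \left(- \frac{i \sqrt{2}}{256}\right) \left(- \frac{1}{49172}\right) = - \frac{i}{128} \left(- \frac{1}{49172}\right) = \frac{i}{6294016}$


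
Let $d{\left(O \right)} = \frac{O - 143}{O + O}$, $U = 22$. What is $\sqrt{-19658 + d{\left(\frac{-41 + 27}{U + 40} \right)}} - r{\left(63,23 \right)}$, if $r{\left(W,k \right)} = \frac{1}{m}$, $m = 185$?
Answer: $- \frac{1}{185} + \frac{i \sqrt{947702}}{7} \approx -0.0054054 + 139.07 i$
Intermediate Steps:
$r{\left(W,k \right)} = \frac{1}{185}$
$d{\left(O \right)} = \frac{-143 + O}{2 O}$
$\sqrt{-19658 + d{\left(\frac{-41 + 27}{U + 40} \right)}} - r{\left(63,23 \right)} = \sqrt{-19658 + \frac{-143 + \frac{-41 + 27}{22 + 40}}{2 \frac{-41 + 27}{22 + 40}}} - \frac{1}{185} = \sqrt{-19658 + \frac{-143 - \frac{14}{62}}{2 \left(- \frac{14}{62}\right)}} - \frac{1}{185} = \sqrt{-19658 + \frac{-143 - \frac{7}{31}}{2 \left(\left(-14\right) \frac{1}{62}\right)}} - \frac{1}{185} = \sqrt{-19658 + \frac{-143 - \frac{7}{31}}{2 \left(- \frac{7}{31}\right)}} - \frac{1}{185} = \sqrt{-19658 + \frac{1}{2} \left(- \frac{31}{7}\right) \left(- \frac{4440}{31}\right)} - \frac{1}{185} = \sqrt{-19658 + \frac{2220}{7}} - \frac{1}{185} = \sqrt{- \frac{135386}{7}} - \frac{1}{185} = \frac{i \sqrt{947702}}{7} - \frac{1}{185} = - \frac{1}{185} + \frac{i \sqrt{947702}}{7}$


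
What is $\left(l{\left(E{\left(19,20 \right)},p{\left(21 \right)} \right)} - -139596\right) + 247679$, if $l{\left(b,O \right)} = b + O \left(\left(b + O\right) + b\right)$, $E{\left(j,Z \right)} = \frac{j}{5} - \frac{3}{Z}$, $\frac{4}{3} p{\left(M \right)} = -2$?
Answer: $\frac{7745399}{20} \approx 3.8727 \cdot 10^{5}$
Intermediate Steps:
$p{\left(M \right)} = - \frac{3}{2}$ ($p{\left(M \right)} = \frac{3}{4} \left(-2\right) = - \frac{3}{2}$)
$E{\left(j,Z \right)} = - \frac{3}{Z} + \frac{j}{5}$ ($E{\left(j,Z \right)} = j \frac{1}{5} - \frac{3}{Z} = \frac{j}{5} - \frac{3}{Z} = - \frac{3}{Z} + \frac{j}{5}$)
$l{\left(b,O \right)} = b + O \left(O + 2 b\right)$ ($l{\left(b,O \right)} = b + O \left(\left(O + b\right) + b\right) = b + O \left(O + 2 b\right)$)
$\left(l{\left(E{\left(19,20 \right)},p{\left(21 \right)} \right)} - -139596\right) + 247679 = \left(\left(\left(- \frac{3}{20} + \frac{1}{5} \cdot 19\right) + \left(- \frac{3}{2}\right)^{2} + 2 \left(- \frac{3}{2}\right) \left(- \frac{3}{20} + \frac{1}{5} \cdot 19\right)\right) - -139596\right) + 247679 = \left(\left(\left(\left(-3\right) \frac{1}{20} + \frac{19}{5}\right) + \frac{9}{4} + 2 \left(- \frac{3}{2}\right) \left(\left(-3\right) \frac{1}{20} + \frac{19}{5}\right)\right) + 139596\right) + 247679 = \left(\left(\left(- \frac{3}{20} + \frac{19}{5}\right) + \frac{9}{4} + 2 \left(- \frac{3}{2}\right) \left(- \frac{3}{20} + \frac{19}{5}\right)\right) + 139596\right) + 247679 = \left(\left(\frac{73}{20} + \frac{9}{4} + 2 \left(- \frac{3}{2}\right) \frac{73}{20}\right) + 139596\right) + 247679 = \left(\left(\frac{73}{20} + \frac{9}{4} - \frac{219}{20}\right) + 139596\right) + 247679 = \left(- \frac{101}{20} + 139596\right) + 247679 = \frac{2791819}{20} + 247679 = \frac{7745399}{20}$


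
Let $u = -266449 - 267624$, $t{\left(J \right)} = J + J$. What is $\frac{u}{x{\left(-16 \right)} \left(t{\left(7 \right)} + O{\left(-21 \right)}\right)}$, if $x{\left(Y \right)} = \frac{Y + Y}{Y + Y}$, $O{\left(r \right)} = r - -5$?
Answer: $\frac{534073}{2} \approx 2.6704 \cdot 10^{5}$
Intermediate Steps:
$t{\left(J \right)} = 2 J$
$O{\left(r \right)} = 5 + r$ ($O{\left(r \right)} = r + 5 = 5 + r$)
$x{\left(Y \right)} = 1$ ($x{\left(Y \right)} = \frac{2 Y}{2 Y} = 2 Y \frac{1}{2 Y} = 1$)
$u = -534073$
$\frac{u}{x{\left(-16 \right)} \left(t{\left(7 \right)} + O{\left(-21 \right)}\right)} = - \frac{534073}{1 \left(2 \cdot 7 + \left(5 - 21\right)\right)} = - \frac{534073}{1 \left(14 - 16\right)} = - \frac{534073}{1 \left(-2\right)} = - \frac{534073}{-2} = \left(-534073\right) \left(- \frac{1}{2}\right) = \frac{534073}{2}$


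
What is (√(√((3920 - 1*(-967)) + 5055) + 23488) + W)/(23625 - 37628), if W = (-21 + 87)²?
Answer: -396/1273 - √(23488 + √9942)/14003 ≈ -0.32204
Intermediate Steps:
W = 4356 (W = 66² = 4356)
(√(√((3920 - 1*(-967)) + 5055) + 23488) + W)/(23625 - 37628) = (√(√((3920 - 1*(-967)) + 5055) + 23488) + 4356)/(23625 - 37628) = (√(√((3920 + 967) + 5055) + 23488) + 4356)/(-14003) = (√(√(4887 + 5055) + 23488) + 4356)*(-1/14003) = (√(√9942 + 23488) + 4356)*(-1/14003) = (√(23488 + √9942) + 4356)*(-1/14003) = (4356 + √(23488 + √9942))*(-1/14003) = -396/1273 - √(23488 + √9942)/14003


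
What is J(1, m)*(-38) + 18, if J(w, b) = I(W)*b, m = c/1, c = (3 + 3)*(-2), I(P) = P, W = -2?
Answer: -894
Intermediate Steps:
c = -12 (c = 6*(-2) = -12)
m = -12 (m = -12/1 = -12*1 = -12)
J(w, b) = -2*b
J(1, m)*(-38) + 18 = -2*(-12)*(-38) + 18 = 24*(-38) + 18 = -912 + 18 = -894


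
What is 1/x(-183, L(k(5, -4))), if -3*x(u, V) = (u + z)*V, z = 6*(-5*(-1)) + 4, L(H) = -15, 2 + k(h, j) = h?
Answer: -1/745 ≈ -0.0013423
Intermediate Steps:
k(h, j) = -2 + h
z = 34 (z = 6*5 + 4 = 30 + 4 = 34)
x(u, V) = -V*(34 + u)/3 (x(u, V) = -(u + 34)*V/3 = -(34 + u)*V/3 = -V*(34 + u)/3)
1/x(-183, L(k(5, -4))) = 1/(-⅓*(-15)*(34 - 183)) = 1/(-⅓*(-15)*(-149)) = 1/(-745) = -1/745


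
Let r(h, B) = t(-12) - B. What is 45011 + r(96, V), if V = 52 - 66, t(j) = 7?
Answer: 45032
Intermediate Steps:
V = -14
r(h, B) = 7 - B
45011 + r(96, V) = 45011 + (7 - 1*(-14)) = 45011 + (7 + 14) = 45011 + 21 = 45032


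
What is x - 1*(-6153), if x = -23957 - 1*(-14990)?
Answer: -2814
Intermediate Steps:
x = -8967 (x = -23957 + 14990 = -8967)
x - 1*(-6153) = -8967 - 1*(-6153) = -8967 + 6153 = -2814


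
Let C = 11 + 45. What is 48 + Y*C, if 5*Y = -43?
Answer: -2168/5 ≈ -433.60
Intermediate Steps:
Y = -43/5 (Y = (1/5)*(-43) = -43/5 ≈ -8.6000)
C = 56
48 + Y*C = 48 - 43/5*56 = 48 - 2408/5 = -2168/5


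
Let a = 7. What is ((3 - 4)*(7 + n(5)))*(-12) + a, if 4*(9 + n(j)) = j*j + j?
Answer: 73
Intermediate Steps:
n(j) = -9 + j/4 + j²/4 (n(j) = -9 + (j*j + j)/4 = -9 + (j² + j)/4 = -9 + (j + j²)/4 = -9 + (j/4 + j²/4) = -9 + j/4 + j²/4)
((3 - 4)*(7 + n(5)))*(-12) + a = ((3 - 4)*(7 + (-9 + (¼)*5 + (¼)*5²)))*(-12) + 7 = -(7 + (-9 + 5/4 + (¼)*25))*(-12) + 7 = -(7 + (-9 + 5/4 + 25/4))*(-12) + 7 = -(7 - 3/2)*(-12) + 7 = -1*11/2*(-12) + 7 = -11/2*(-12) + 7 = 66 + 7 = 73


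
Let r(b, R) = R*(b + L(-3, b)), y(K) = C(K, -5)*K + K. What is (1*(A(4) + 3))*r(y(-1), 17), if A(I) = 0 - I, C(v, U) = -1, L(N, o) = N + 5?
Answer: -34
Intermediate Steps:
L(N, o) = 5 + N
y(K) = 0 (y(K) = -K + K = 0)
A(I) = -I
r(b, R) = R*(2 + b) (r(b, R) = R*(b + (5 - 3)) = R*(b + 2) = R*(2 + b))
(1*(A(4) + 3))*r(y(-1), 17) = (1*(-1*4 + 3))*(17*(2 + 0)) = (1*(-4 + 3))*(17*2) = (1*(-1))*34 = -1*34 = -34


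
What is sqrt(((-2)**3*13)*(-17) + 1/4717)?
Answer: sqrt(39338162069)/4717 ≈ 42.048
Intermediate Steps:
sqrt(((-2)**3*13)*(-17) + 1/4717) = sqrt(-8*13*(-17) + 1/4717) = sqrt(-104*(-17) + 1/4717) = sqrt(1768 + 1/4717) = sqrt(8339657/4717) = sqrt(39338162069)/4717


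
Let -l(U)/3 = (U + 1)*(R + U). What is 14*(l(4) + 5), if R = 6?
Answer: -2030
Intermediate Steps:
l(U) = -3*(1 + U)*(6 + U) (l(U) = -3*(U + 1)*(6 + U) = -3*(1 + U)*(6 + U))
14*(l(4) + 5) = 14*((-18 - 21*4 - 3*4²) + 5) = 14*((-18 - 84 - 3*16) + 5) = 14*((-18 - 84 - 48) + 5) = 14*(-150 + 5) = 14*(-145) = -2030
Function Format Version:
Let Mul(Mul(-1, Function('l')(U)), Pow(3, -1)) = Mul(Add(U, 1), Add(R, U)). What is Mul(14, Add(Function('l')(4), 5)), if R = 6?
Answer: -2030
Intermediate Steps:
Function('l')(U) = Mul(-3, Add(1, U), Add(6, U)) (Function('l')(U) = Mul(-3, Mul(Add(U, 1), Add(6, U))) = Mul(-3, Mul(Add(1, U), Add(6, U))) = Mul(-3, Add(1, U), Add(6, U)))
Mul(14, Add(Function('l')(4), 5)) = Mul(14, Add(Add(-18, Mul(-21, 4), Mul(-3, Pow(4, 2))), 5)) = Mul(14, Add(Add(-18, -84, Mul(-3, 16)), 5)) = Mul(14, Add(Add(-18, -84, -48), 5)) = Mul(14, Add(-150, 5)) = Mul(14, -145) = -2030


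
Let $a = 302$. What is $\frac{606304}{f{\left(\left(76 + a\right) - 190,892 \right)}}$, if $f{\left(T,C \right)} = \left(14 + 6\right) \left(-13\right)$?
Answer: $- \frac{151576}{65} \approx -2331.9$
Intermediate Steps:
$f{\left(T,C \right)} = -260$ ($f{\left(T,C \right)} = 20 \left(-13\right) = -260$)
$\frac{606304}{f{\left(\left(76 + a\right) - 190,892 \right)}} = \frac{606304}{-260} = 606304 \left(- \frac{1}{260}\right) = - \frac{151576}{65}$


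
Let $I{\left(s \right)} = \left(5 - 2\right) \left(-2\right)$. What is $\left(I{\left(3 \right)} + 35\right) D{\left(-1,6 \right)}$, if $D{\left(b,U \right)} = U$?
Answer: $174$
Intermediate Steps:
$I{\left(s \right)} = -6$ ($I{\left(s \right)} = 3 \left(-2\right) = -6$)
$\left(I{\left(3 \right)} + 35\right) D{\left(-1,6 \right)} = \left(-6 + 35\right) 6 = 29 \cdot 6 = 174$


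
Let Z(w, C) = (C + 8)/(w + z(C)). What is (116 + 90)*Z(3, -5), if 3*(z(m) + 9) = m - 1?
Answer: -309/4 ≈ -77.250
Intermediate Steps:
z(m) = -28/3 + m/3 (z(m) = -9 + (m - 1)/3 = -9 + (-1 + m)/3 = -9 + (-1/3 + m/3) = -28/3 + m/3)
Z(w, C) = (8 + C)/(-28/3 + w + C/3) (Z(w, C) = (C + 8)/(w + (-28/3 + C/3)) = (8 + C)/(-28/3 + w + C/3))
(116 + 90)*Z(3, -5) = (116 + 90)*(3*(8 - 5)/(-28 - 5 + 3*3)) = 206*(3*3/(-28 - 5 + 9)) = 206*(3*3/(-24)) = 206*(3*(-1/24)*3) = 206*(-3/8) = -309/4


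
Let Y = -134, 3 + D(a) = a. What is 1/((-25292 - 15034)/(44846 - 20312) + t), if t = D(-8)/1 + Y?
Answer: -87/12758 ≈ -0.0068192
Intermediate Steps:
D(a) = -3 + a
t = -145 (t = (-3 - 8)/1 - 134 = 1*(-11) - 134 = -11 - 134 = -145)
1/((-25292 - 15034)/(44846 - 20312) + t) = 1/((-25292 - 15034)/(44846 - 20312) - 145) = 1/(-40326/24534 - 145) = 1/(-40326*1/24534 - 145) = 1/(-143/87 - 145) = 1/(-12758/87) = -87/12758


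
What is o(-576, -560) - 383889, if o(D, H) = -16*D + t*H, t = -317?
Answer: -197153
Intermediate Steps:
o(D, H) = -317*H - 16*D (o(D, H) = -16*D - 317*H = -317*H - 16*D)
o(-576, -560) - 383889 = (-317*(-560) - 16*(-576)) - 383889 = (177520 + 9216) - 383889 = 186736 - 383889 = -197153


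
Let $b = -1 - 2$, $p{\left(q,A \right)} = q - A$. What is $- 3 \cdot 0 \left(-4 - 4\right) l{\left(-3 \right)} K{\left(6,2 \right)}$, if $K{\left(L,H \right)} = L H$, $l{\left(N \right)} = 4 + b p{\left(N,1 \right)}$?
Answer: $0$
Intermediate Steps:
$b = -3$
$l{\left(N \right)} = 7 - 3 N$ ($l{\left(N \right)} = 4 - 3 \left(N - 1\right) = 4 - 3 \left(-1 + N\right) = 4 - \left(-3 + 3 N\right) = 7 - 3 N$)
$K{\left(L,H \right)} = H L$
$- 3 \cdot 0 \left(-4 - 4\right) l{\left(-3 \right)} K{\left(6,2 \right)} = - 3 \cdot 0 \left(-4 - 4\right) \left(7 - -9\right) 2 \cdot 6 = - 3 \cdot 0 \left(-8\right) \left(7 + 9\right) 12 = \left(-3\right) 0 \cdot 16 \cdot 12 = 0 \cdot 16 \cdot 12 = 0 \cdot 12 = 0$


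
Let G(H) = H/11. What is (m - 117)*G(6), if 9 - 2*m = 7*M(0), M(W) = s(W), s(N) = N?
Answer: -675/11 ≈ -61.364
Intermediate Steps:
G(H) = H/11 (G(H) = H*(1/11) = H/11)
M(W) = W
m = 9/2 (m = 9/2 - 7*0/2 = 9/2 - ½*0 = 9/2 + 0 = 9/2 ≈ 4.5000)
(m - 117)*G(6) = (9/2 - 117)*((1/11)*6) = -225/2*6/11 = -675/11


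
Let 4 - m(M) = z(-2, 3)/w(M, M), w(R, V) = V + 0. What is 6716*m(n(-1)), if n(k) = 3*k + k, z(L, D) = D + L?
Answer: 28543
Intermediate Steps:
w(R, V) = V
n(k) = 4*k
m(M) = 4 - 1/M (m(M) = 4 - (3 - 2)/M = 4 - 1/M)
6716*m(n(-1)) = 6716*(4 - 1/(4*(-1))) = 6716*(4 - 1/(-4)) = 6716*(4 - 1*(-¼)) = 6716*(4 + ¼) = 6716*(17/4) = 28543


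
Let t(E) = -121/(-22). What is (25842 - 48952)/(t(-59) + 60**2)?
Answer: -46220/7211 ≈ -6.4097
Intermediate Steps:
t(E) = 11/2 (t(E) = -121*(-1/22) = 11/2)
(25842 - 48952)/(t(-59) + 60**2) = (25842 - 48952)/(11/2 + 60**2) = -23110/(11/2 + 3600) = -23110/7211/2 = -23110*2/7211 = -46220/7211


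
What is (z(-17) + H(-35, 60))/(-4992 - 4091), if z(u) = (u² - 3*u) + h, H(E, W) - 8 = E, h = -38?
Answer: -275/9083 ≈ -0.030276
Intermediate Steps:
H(E, W) = 8 + E
z(u) = -38 + u² - 3*u (z(u) = (u² - 3*u) - 38 = -38 + u² - 3*u)
(z(-17) + H(-35, 60))/(-4992 - 4091) = ((-38 + (-17)² - 3*(-17)) + (8 - 35))/(-4992 - 4091) = ((-38 + 289 + 51) - 27)/(-9083) = (302 - 27)*(-1/9083) = 275*(-1/9083) = -275/9083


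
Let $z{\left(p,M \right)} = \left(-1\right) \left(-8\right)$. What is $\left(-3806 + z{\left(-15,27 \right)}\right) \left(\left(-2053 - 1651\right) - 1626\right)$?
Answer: $20243340$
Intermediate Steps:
$z{\left(p,M \right)} = 8$
$\left(-3806 + z{\left(-15,27 \right)}\right) \left(\left(-2053 - 1651\right) - 1626\right) = \left(-3806 + 8\right) \left(\left(-2053 - 1651\right) - 1626\right) = - 3798 \left(-3704 - 1626\right) = \left(-3798\right) \left(-5330\right) = 20243340$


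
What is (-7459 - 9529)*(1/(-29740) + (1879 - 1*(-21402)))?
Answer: -2940524859933/7435 ≈ -3.9550e+8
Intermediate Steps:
(-7459 - 9529)*(1/(-29740) + (1879 - 1*(-21402))) = -16988*(-1/29740 + (1879 + 21402)) = -16988*(-1/29740 + 23281) = -16988*692376939/29740 = -2940524859933/7435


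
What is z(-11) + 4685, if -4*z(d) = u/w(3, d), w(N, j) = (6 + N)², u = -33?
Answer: 505991/108 ≈ 4685.1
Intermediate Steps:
z(d) = 11/108 (z(d) = -(-33)/(4*((6 + 3)²)) = -(-33)/(4*(9²)) = -(-33)/(4*81) = -¼*(-11/27) = 11/108)
z(-11) + 4685 = 11/108 + 4685 = 505991/108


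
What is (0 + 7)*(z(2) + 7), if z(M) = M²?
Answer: 77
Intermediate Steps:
(0 + 7)*(z(2) + 7) = (0 + 7)*(2² + 7) = 7*(4 + 7) = 7*11 = 77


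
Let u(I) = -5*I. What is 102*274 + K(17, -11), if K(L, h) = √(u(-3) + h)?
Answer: 27950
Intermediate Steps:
K(L, h) = √(15 + h) (K(L, h) = √(-5*(-3) + h) = √(15 + h))
102*274 + K(17, -11) = 102*274 + √(15 - 11) = 27948 + √4 = 27948 + 2 = 27950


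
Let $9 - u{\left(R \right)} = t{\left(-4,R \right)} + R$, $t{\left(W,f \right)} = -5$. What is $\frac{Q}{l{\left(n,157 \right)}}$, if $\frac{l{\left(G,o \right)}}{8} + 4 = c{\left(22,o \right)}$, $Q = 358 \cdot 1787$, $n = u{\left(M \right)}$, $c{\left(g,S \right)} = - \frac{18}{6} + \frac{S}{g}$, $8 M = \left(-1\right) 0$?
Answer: $\frac{3518603}{6} \approx 5.8643 \cdot 10^{5}$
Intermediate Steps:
$M = 0$ ($M = \frac{\left(-1\right) 0}{8} = \frac{1}{8} \cdot 0 = 0$)
$u{\left(R \right)} = 14 - R$ ($u{\left(R \right)} = 9 - \left(-5 + R\right) = 14 - R$)
$c{\left(g,S \right)} = -3 + \frac{S}{g}$ ($c{\left(g,S \right)} = \left(-18\right) \frac{1}{6} + \frac{S}{g} = -3 + \frac{S}{g}$)
$n = 14$ ($n = 14 - 0 = 14 + 0 = 14$)
$Q = 639746$
$l{\left(G,o \right)} = -56 + \frac{4 o}{11}$ ($l{\left(G,o \right)} = -32 + 8 \left(-3 + \frac{o}{22}\right) = -32 + \left(-24 + \frac{4 o}{11}\right) = -56 + \frac{4 o}{11}$)
$\frac{Q}{l{\left(n,157 \right)}} = \frac{639746}{-56 + \frac{4}{11} \cdot 157} = \frac{639746}{-56 + \frac{628}{11}} = \frac{639746}{\frac{12}{11}} = 639746 \cdot \frac{11}{12} = \frac{3518603}{6}$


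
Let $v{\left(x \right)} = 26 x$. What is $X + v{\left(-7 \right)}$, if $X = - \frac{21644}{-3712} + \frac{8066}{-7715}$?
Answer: $- \frac{1268772023}{7159520} \approx -177.21$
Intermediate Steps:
$X = \frac{34260617}{7159520}$ ($X = \left(-21644\right) \left(- \frac{1}{3712}\right) + 8066 \left(- \frac{1}{7715}\right) = \frac{5411}{928} - \frac{8066}{7715} = \frac{34260617}{7159520} \approx 4.7853$)
$X + v{\left(-7 \right)} = \frac{34260617}{7159520} + 26 \left(-7\right) = \frac{34260617}{7159520} - 182 = - \frac{1268772023}{7159520}$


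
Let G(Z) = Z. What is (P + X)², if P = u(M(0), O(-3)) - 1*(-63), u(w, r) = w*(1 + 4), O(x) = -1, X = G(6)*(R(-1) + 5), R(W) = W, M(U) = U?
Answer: 7569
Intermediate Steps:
X = 24 (X = 6*(-1 + 5) = 6*4 = 24)
u(w, r) = 5*w (u(w, r) = w*5 = 5*w)
P = 63 (P = 5*0 - 1*(-63) = 0 + 63 = 63)
(P + X)² = (63 + 24)² = 87² = 7569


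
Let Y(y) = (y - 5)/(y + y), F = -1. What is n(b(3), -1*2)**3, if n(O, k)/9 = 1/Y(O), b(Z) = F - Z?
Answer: 512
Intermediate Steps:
Y(y) = (-5 + y)/(2*y) (Y(y) = (-5 + y)/((2*y)) = (-5 + y)*(1/(2*y)) = (-5 + y)/(2*y))
b(Z) = -1 - Z
n(O, k) = 18*O/(-5 + O) (n(O, k) = 9/(((-5 + O)/(2*O))) = 9*(2*O/(-5 + O)) = 18*O/(-5 + O))
n(b(3), -1*2)**3 = (18*(-1 - 1*3)/(-5 + (-1 - 1*3)))**3 = (18*(-1 - 3)/(-5 + (-1 - 3)))**3 = (18*(-4)/(-5 - 4))**3 = (18*(-4)/(-9))**3 = (18*(-4)*(-1/9))**3 = 8**3 = 512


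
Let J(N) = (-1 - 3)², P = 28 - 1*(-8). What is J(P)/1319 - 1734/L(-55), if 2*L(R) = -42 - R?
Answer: -4574084/17147 ≈ -266.76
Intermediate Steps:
P = 36 (P = 28 + 8 = 36)
J(N) = 16 (J(N) = (-4)² = 16)
L(R) = -21 - R/2 (L(R) = (-42 - R)/2 = -21 - R/2)
J(P)/1319 - 1734/L(-55) = 16/1319 - 1734/(-21 - ½*(-55)) = 16*(1/1319) - 1734/(-21 + 55/2) = 16/1319 - 1734/13/2 = 16/1319 - 1734*2/13 = 16/1319 - 3468/13 = -4574084/17147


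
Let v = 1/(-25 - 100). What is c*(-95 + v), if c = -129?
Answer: 1532004/125 ≈ 12256.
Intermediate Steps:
v = -1/125 (v = 1/(-125) = -1/125 ≈ -0.0080000)
c*(-95 + v) = -129*(-95 - 1/125) = -129*(-11876/125) = 1532004/125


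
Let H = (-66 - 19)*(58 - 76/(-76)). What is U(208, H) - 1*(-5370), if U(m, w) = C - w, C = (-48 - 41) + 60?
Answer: 10356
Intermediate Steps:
C = -29 (C = -89 + 60 = -29)
H = -5015 (H = -85*(58 - 76*(-1/76)) = -85*(58 + 1) = -85*59 = -5015)
U(m, w) = -29 - w
U(208, H) - 1*(-5370) = (-29 - 1*(-5015)) - 1*(-5370) = (-29 + 5015) + 5370 = 4986 + 5370 = 10356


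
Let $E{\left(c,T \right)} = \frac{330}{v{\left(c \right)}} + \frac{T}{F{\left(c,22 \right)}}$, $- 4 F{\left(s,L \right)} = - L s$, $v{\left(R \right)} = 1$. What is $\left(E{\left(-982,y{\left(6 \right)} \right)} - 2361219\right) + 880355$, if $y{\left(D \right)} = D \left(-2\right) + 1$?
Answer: $- \frac{726942193}{491} \approx -1.4805 \cdot 10^{6}$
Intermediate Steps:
$F{\left(s,L \right)} = \frac{L s}{4}$ ($F{\left(s,L \right)} = - \frac{\left(-1\right) L s}{4} = \frac{L s}{4}$)
$y{\left(D \right)} = 1 - 2 D$ ($y{\left(D \right)} = - 2 D + 1 = 1 - 2 D$)
$E{\left(c,T \right)} = 330 + \frac{2 T}{11 c}$ ($E{\left(c,T \right)} = \frac{330}{1} + \frac{T}{\frac{1}{4} \cdot 22 c} = 330 \cdot 1 + \frac{T}{\frac{11}{2} c} = 330 + T \frac{2}{11 c} = 330 + \frac{2 T}{11 c}$)
$\left(E{\left(-982,y{\left(6 \right)} \right)} - 2361219\right) + 880355 = \left(\left(330 + \frac{2 \left(1 - 12\right)}{11 \left(-982\right)}\right) - 2361219\right) + 880355 = \left(\left(330 + \frac{2}{11} \left(1 - 12\right) \left(- \frac{1}{982}\right)\right) - 2361219\right) + 880355 = \left(\left(330 + \frac{2}{11} \left(-11\right) \left(- \frac{1}{982}\right)\right) - 2361219\right) + 880355 = \left(\left(330 + \frac{1}{491}\right) - 2361219\right) + 880355 = \left(\frac{162031}{491} - 2361219\right) + 880355 = - \frac{1159196498}{491} + 880355 = - \frac{726942193}{491}$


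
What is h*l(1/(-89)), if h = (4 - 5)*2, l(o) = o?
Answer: 2/89 ≈ 0.022472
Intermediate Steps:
h = -2 (h = -1*2 = -2)
h*l(1/(-89)) = -2/(-89) = -2*(-1/89) = 2/89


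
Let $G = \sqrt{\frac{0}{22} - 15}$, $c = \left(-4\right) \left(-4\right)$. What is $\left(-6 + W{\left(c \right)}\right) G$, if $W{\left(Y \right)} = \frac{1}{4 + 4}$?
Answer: $- \frac{47 i \sqrt{15}}{8} \approx - 22.754 i$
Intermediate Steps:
$c = 16$
$G = i \sqrt{15}$ ($G = \sqrt{0 \cdot \frac{1}{22} - 15} = \sqrt{0 - 15} = \sqrt{-15} = i \sqrt{15} \approx 3.873 i$)
$W{\left(Y \right)} = \frac{1}{8}$
$\left(-6 + W{\left(c \right)}\right) G = \left(-6 + \frac{1}{8}\right) i \sqrt{15} = - \frac{47 i \sqrt{15}}{8}$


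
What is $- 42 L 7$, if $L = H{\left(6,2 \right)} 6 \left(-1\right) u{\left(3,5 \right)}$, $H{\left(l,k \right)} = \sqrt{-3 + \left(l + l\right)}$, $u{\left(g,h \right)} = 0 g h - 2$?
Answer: $-10584$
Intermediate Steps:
$u{\left(g,h \right)} = -2$ ($u{\left(g,h \right)} = 0 h - 2 = 0 - 2 = -2$)
$H{\left(l,k \right)} = \sqrt{-3 + 2 l}$
$L = 36$ ($L = \sqrt{-3 + 2 \cdot 6} \cdot 6 \left(-1\right) \left(-2\right) = \sqrt{-3 + 12} \left(\left(-6\right) \left(-2\right)\right) = \sqrt{9} \cdot 12 = 3 \cdot 12 = 36$)
$- 42 L 7 = \left(-42\right) 36 \cdot 7 = \left(-1512\right) 7 = -10584$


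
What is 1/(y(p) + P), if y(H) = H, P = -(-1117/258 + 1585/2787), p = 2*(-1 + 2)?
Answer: 79894/460249 ≈ 0.17359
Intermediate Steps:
p = 2 (p = 2*1 = 2)
P = 300461/79894 (P = -(-1117*1/258 + 1585*(1/2787)) = -(-1117/258 + 1585/2787) = -1*(-300461/79894) = 300461/79894 ≈ 3.7607)
1/(y(p) + P) = 1/(2 + 300461/79894) = 1/(460249/79894) = 79894/460249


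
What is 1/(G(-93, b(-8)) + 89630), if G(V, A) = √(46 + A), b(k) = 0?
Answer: 44815/4016768427 - √46/8033536854 ≈ 1.1156e-5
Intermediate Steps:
1/(G(-93, b(-8)) + 89630) = 1/(√(46 + 0) + 89630) = 1/(√46 + 89630) = 1/(89630 + √46)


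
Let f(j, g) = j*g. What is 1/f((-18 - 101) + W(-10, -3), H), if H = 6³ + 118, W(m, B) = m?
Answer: -1/43086 ≈ -2.3209e-5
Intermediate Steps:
H = 334 (H = 216 + 118 = 334)
f(j, g) = g*j
1/f((-18 - 101) + W(-10, -3), H) = 1/(334*((-18 - 101) - 10)) = 1/(334*(-119 - 10)) = 1/(334*(-129)) = 1/(-43086) = -1/43086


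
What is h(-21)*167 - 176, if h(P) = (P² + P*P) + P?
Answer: 143611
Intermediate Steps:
h(P) = P + 2*P² (h(P) = (P² + P²) + P = 2*P² + P = P + 2*P²)
h(-21)*167 - 176 = -21*(1 + 2*(-21))*167 - 176 = -21*(1 - 42)*167 - 176 = -21*(-41)*167 - 176 = 861*167 - 176 = 143787 - 176 = 143611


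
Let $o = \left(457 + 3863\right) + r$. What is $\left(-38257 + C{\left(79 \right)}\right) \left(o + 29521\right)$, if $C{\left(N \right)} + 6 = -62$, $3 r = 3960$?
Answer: $-1347545325$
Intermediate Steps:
$r = 1320$ ($r = \frac{1}{3} \cdot 3960 = 1320$)
$C{\left(N \right)} = -68$ ($C{\left(N \right)} = -6 - 62 = -68$)
$o = 5640$ ($o = \left(457 + 3863\right) + 1320 = 4320 + 1320 = 5640$)
$\left(-38257 + C{\left(79 \right)}\right) \left(o + 29521\right) = \left(-38257 - 68\right) \left(5640 + 29521\right) = \left(-38325\right) 35161 = -1347545325$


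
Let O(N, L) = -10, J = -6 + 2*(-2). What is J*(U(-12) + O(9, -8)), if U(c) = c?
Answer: 220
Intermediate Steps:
J = -10 (J = -6 - 4 = -10)
J*(U(-12) + O(9, -8)) = -10*(-12 - 10) = -10*(-22) = 220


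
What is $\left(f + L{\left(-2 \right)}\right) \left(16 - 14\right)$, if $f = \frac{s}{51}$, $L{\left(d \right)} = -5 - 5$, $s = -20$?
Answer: $- \frac{1060}{51} \approx -20.784$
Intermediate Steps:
$L{\left(d \right)} = -10$ ($L{\left(d \right)} = -5 - 5 = -10$)
$f = - \frac{20}{51} \approx -0.39216$
$\left(f + L{\left(-2 \right)}\right) \left(16 - 14\right) = \left(- \frac{20}{51} - 10\right) \left(16 - 14\right) = - \frac{530 \left(16 - 14\right)}{51} = \left(- \frac{530}{51}\right) 2 = - \frac{1060}{51}$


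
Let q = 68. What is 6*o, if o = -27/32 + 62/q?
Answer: 111/272 ≈ 0.40809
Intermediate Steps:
o = 37/544 (o = -27/32 + 62/68 = -27*1/32 + 62*(1/68) = -27/32 + 31/34 = 37/544 ≈ 0.068015)
6*o = 6*(37/544) = 111/272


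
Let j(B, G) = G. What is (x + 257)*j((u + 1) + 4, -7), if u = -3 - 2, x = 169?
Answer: -2982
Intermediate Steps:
u = -5
(x + 257)*j((u + 1) + 4, -7) = (169 + 257)*(-7) = 426*(-7) = -2982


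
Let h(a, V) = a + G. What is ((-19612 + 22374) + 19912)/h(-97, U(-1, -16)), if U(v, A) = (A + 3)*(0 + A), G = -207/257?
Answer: -2913609/12568 ≈ -231.83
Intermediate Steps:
G = -207/257 (G = -207*1/257 = -207/257 ≈ -0.80545)
U(v, A) = A*(3 + A) (U(v, A) = (3 + A)*A = A*(3 + A))
h(a, V) = -207/257 + a (h(a, V) = a - 207/257 = -207/257 + a)
((-19612 + 22374) + 19912)/h(-97, U(-1, -16)) = ((-19612 + 22374) + 19912)/(-207/257 - 97) = (2762 + 19912)/(-25136/257) = 22674*(-257/25136) = -2913609/12568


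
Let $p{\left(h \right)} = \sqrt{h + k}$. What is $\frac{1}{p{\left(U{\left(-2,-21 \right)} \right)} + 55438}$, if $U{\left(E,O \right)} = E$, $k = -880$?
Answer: $\frac{27719}{1536686363} - \frac{21 i \sqrt{2}}{3073372726} \approx 1.8038 \cdot 10^{-5} - 9.6632 \cdot 10^{-9} i$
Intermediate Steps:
$p{\left(h \right)} = \sqrt{-880 + h}$ ($p{\left(h \right)} = \sqrt{h - 880} = \sqrt{-880 + h}$)
$\frac{1}{p{\left(U{\left(-2,-21 \right)} \right)} + 55438} = \frac{1}{\sqrt{-880 - 2} + 55438} = \frac{1}{\sqrt{-882} + 55438} = \frac{1}{21 i \sqrt{2} + 55438} = \frac{1}{55438 + 21 i \sqrt{2}}$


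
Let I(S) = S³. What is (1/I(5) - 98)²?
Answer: 150038001/15625 ≈ 9602.4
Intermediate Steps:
(1/I(5) - 98)² = (1/(5³) - 98)² = (1/125 - 98)² = (-12249/125)² = 150038001/15625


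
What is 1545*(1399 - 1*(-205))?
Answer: 2478180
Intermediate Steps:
1545*(1399 - 1*(-205)) = 1545*(1399 + 205) = 1545*1604 = 2478180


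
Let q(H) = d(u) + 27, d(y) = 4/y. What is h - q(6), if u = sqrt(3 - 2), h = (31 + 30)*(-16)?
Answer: -1007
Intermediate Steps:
h = -976 (h = 61*(-16) = -976)
u = 1 (u = sqrt(1) = 1)
q(H) = 31 (q(H) = 4/1 + 27 = 4*1 + 27 = 4 + 27 = 31)
h - q(6) = -976 - 1*31 = -976 - 31 = -1007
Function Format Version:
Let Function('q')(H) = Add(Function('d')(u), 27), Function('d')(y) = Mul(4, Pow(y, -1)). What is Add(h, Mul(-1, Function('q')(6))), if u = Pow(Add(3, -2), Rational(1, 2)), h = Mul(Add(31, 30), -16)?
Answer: -1007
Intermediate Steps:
h = -976 (h = Mul(61, -16) = -976)
u = 1 (u = Pow(1, Rational(1, 2)) = 1)
Function('q')(H) = 31 (Function('q')(H) = Add(Mul(4, Pow(1, -1)), 27) = Add(Mul(4, 1), 27) = Add(4, 27) = 31)
Add(h, Mul(-1, Function('q')(6))) = Add(-976, Mul(-1, 31)) = Add(-976, -31) = -1007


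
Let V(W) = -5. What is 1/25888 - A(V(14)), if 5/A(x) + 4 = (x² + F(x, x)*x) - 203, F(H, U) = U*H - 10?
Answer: 129697/6653216 ≈ 0.019494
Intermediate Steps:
F(H, U) = -10 + H*U (F(H, U) = H*U - 10 = -10 + H*U)
A(x) = 5/(-207 + x² + x*(-10 + x²)) (A(x) = 5/(-4 + ((x² + (-10 + x*x)*x) - 203)) = 5/(-4 + ((x² + (-10 + x²)*x) - 203)) = 5/(-4 + ((x² + x*(-10 + x²)) - 203)) = 5/(-4 + (-203 + x² + x*(-10 + x²))) = 5/(-207 + x² + x*(-10 + x²)))
1/25888 - A(V(14)) = 1/25888 - 5/(-207 + (-5)² - 5*(-10 + (-5)²)) = 1/25888 - 5/(-207 + 25 - 5*(-10 + 25)) = 1/25888 - 5/(-207 + 25 - 5*15) = 1/25888 - 5/(-207 + 25 - 75) = 1/25888 - 5/(-257) = 1/25888 - 5*(-1)/257 = 1/25888 - 1*(-5/257) = 1/25888 + 5/257 = 129697/6653216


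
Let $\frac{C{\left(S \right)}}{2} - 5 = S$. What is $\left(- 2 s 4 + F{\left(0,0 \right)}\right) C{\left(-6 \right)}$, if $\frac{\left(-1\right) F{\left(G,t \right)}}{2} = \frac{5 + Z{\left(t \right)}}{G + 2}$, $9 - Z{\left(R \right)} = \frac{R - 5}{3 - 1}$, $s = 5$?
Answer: $113$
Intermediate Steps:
$Z{\left(R \right)} = \frac{23}{2} - \frac{R}{2}$ ($Z{\left(R \right)} = 9 - \frac{R - 5}{3 - 1} = 9 - \frac{-5 + R}{2} = 9 - \left(-5 + R\right) \frac{1}{2} = 9 - \left(- \frac{5}{2} + \frac{R}{2}\right) = \frac{23}{2} - \frac{R}{2}$)
$C{\left(S \right)} = 10 + 2 S$
$F{\left(G,t \right)} = - \frac{2 \left(\frac{33}{2} - \frac{t}{2}\right)}{2 + G}$ ($F{\left(G,t \right)} = - 2 \frac{5 - \left(- \frac{23}{2} + \frac{t}{2}\right)}{G + 2} = - 2 \frac{\frac{33}{2} - \frac{t}{2}}{2 + G} = - \frac{2 \left(\frac{33}{2} - \frac{t}{2}\right)}{2 + G}$)
$\left(- 2 s 4 + F{\left(0,0 \right)}\right) C{\left(-6 \right)} = \left(\left(-2\right) 5 \cdot 4 + \frac{-33 + 0}{2 + 0}\right) \left(10 + 2 \left(-6\right)\right) = \left(\left(-10\right) 4 + \frac{1}{2} \left(-33\right)\right) \left(10 - 12\right) = \left(-40 + \frac{1}{2} \left(-33\right)\right) \left(-2\right) = \left(-40 - \frac{33}{2}\right) \left(-2\right) = \left(- \frac{113}{2}\right) \left(-2\right) = 113$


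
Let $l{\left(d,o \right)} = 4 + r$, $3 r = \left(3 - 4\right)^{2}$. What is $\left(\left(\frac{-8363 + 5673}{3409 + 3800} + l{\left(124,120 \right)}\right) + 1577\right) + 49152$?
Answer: $\frac{365733910}{7209} \approx 50733.0$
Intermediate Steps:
$r = \frac{1}{3}$ ($r = \frac{\left(3 - 4\right)^{2}}{3} = \frac{\left(-1\right)^{2}}{3} = \frac{1}{3} \cdot 1 = \frac{1}{3} \approx 0.33333$)
$l{\left(d,o \right)} = \frac{13}{3}$ ($l{\left(d,o \right)} = 4 + \frac{1}{3} = \frac{13}{3}$)
$\left(\left(\frac{-8363 + 5673}{3409 + 3800} + l{\left(124,120 \right)}\right) + 1577\right) + 49152 = \left(\left(\frac{-8363 + 5673}{3409 + 3800} + \frac{13}{3}\right) + 1577\right) + 49152 = \left(\left(- \frac{2690}{7209} + \frac{13}{3}\right) + 1577\right) + 49152 = \left(\frac{28549}{7209} + 1577\right) + 49152 = \frac{11397142}{7209} + 49152 = \frac{365733910}{7209}$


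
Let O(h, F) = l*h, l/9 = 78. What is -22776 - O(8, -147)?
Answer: -28392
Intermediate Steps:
l = 702 (l = 9*78 = 702)
O(h, F) = 702*h
-22776 - O(8, -147) = -22776 - 702*8 = -22776 - 1*5616 = -22776 - 5616 = -28392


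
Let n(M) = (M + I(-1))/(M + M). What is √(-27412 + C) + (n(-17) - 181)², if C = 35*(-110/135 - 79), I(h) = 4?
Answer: 37711881/1156 + I*√2446647/9 ≈ 32623.0 + 173.8*I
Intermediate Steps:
C = -75425/27 (C = 35*(-110*1/135 - 79) = 35*(-22/27 - 79) = 35*(-2155/27) = -75425/27 ≈ -2793.5)
n(M) = (4 + M)/(2*M) (n(M) = (M + 4)/(M + M) = (4 + M)/((2*M)) = (4 + M)*(1/(2*M)) = (4 + M)/(2*M))
√(-27412 + C) + (n(-17) - 181)² = √(-27412 - 75425/27) + ((½)*(4 - 17)/(-17) - 181)² = √(-815549/27) + ((½)*(-1/17)*(-13) - 181)² = I*√2446647/9 + (13/34 - 181)² = I*√2446647/9 + (-6141/34)² = I*√2446647/9 + 37711881/1156 = 37711881/1156 + I*√2446647/9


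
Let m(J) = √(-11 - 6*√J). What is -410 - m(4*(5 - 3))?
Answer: -410 - I*√(11 + 12*√2) ≈ -410.0 - 5.2887*I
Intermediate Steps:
-410 - m(4*(5 - 3)) = -410 - √(-11 - 6*2*√(5 - 3)) = -410 - √(-11 - 6*2*√2) = -410 - √(-11 - 12*√2)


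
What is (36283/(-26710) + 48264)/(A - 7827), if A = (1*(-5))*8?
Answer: -1289095157/210127570 ≈ -6.1348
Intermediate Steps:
A = -40 (A = -5*8 = -40)
(36283/(-26710) + 48264)/(A - 7827) = (36283/(-26710) + 48264)/(-40 - 7827) = (36283*(-1/26710) + 48264)/(-7867) = (-36283/26710 + 48264)*(-1/7867) = (1289095157/26710)*(-1/7867) = -1289095157/210127570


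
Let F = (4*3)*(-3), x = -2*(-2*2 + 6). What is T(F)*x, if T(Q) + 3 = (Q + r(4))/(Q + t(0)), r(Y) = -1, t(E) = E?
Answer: 71/9 ≈ 7.8889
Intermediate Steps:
x = -4 (x = -2*(-4 + 6) = -2*2 = -4)
F = -36 (F = 12*(-3) = -36)
T(Q) = -3 + (-1 + Q)/Q (T(Q) = -3 + (Q - 1)/(Q + 0) = -3 + (-1 + Q)/Q)
T(F)*x = (-2 - 1/(-36))*(-4) = (-2 - 1*(-1/36))*(-4) = (-2 + 1/36)*(-4) = -71/36*(-4) = 71/9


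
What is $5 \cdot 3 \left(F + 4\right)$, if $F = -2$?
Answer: $30$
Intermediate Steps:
$5 \cdot 3 \left(F + 4\right) = 5 \cdot 3 \left(-2 + 4\right) = 15 \cdot 2 = 30$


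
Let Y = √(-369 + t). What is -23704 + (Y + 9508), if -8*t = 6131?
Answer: -14196 + I*√18166/4 ≈ -14196.0 + 33.695*I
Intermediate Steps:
t = -6131/8 (t = -⅛*6131 = -6131/8 ≈ -766.38)
Y = I*√18166/4 (Y = √(-369 - 6131/8) = √(-9083/8) = I*√18166/4 ≈ 33.695*I)
-23704 + (Y + 9508) = -23704 + (I*√18166/4 + 9508) = -23704 + (9508 + I*√18166/4) = -14196 + I*√18166/4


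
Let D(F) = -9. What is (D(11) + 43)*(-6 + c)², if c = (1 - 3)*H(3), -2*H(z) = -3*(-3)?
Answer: 306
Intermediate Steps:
H(z) = -9/2 (H(z) = -(-3)*(-3)/2 = -½*9 = -9/2)
c = 9 (c = (1 - 3)*(-9/2) = -2*(-9/2) = 9)
(D(11) + 43)*(-6 + c)² = (-9 + 43)*(-6 + 9)² = 34*3² = 34*9 = 306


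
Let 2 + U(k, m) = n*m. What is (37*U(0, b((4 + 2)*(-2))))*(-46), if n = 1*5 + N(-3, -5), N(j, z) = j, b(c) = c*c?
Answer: -486772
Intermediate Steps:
b(c) = c²
n = 2 (n = 1*5 - 3 = 5 - 3 = 2)
U(k, m) = -2 + 2*m
(37*U(0, b((4 + 2)*(-2))))*(-46) = (37*(-2 + 2*((4 + 2)*(-2))²))*(-46) = (37*(-2 + 2*(6*(-2))²))*(-46) = (37*(-2 + 2*(-12)²))*(-46) = (37*(-2 + 2*144))*(-46) = (37*(-2 + 288))*(-46) = (37*286)*(-46) = 10582*(-46) = -486772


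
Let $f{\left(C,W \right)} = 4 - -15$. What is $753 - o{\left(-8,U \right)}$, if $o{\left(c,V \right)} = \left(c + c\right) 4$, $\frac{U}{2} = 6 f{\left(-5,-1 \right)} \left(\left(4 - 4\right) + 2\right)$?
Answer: $817$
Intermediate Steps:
$f{\left(C,W \right)} = 19$ ($f{\left(C,W \right)} = 4 + 15 = 19$)
$U = 456$ ($U = 2 \cdot 6 \cdot 19 \left(\left(4 - 4\right) + 2\right) = 2 \cdot 6 \cdot 19 \left(0 + 2\right) = 2 \cdot 6 \cdot 19 \cdot 2 = 2 \cdot 6 \cdot 38 = 2 \cdot 228 = 456$)
$o{\left(c,V \right)} = 8 c$ ($o{\left(c,V \right)} = 2 c 4 = 8 c$)
$753 - o{\left(-8,U \right)} = 753 - 8 \left(-8\right) = 753 - -64 = 753 + 64 = 817$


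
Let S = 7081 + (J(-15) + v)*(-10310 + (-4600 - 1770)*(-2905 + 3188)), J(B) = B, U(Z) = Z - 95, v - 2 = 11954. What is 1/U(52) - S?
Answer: 930918383776/43 ≈ 2.1649e+10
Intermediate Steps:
v = 11956 (v = 2 + 11954 = 11956)
U(Z) = -95 + Z
S = -21649264739 (S = 7081 + (-15 + 11956)*(-10310 + (-4600 - 1770)*(-2905 + 3188)) = 7081 + 11941*(-10310 - 6370*283) = 7081 + 11941*(-10310 - 1802710) = 7081 + 11941*(-1813020) = 7081 - 21649271820 = -21649264739)
1/U(52) - S = 1/(-95 + 52) - 1*(-21649264739) = 1/(-43) + 21649264739 = -1/43 + 21649264739 = 930918383776/43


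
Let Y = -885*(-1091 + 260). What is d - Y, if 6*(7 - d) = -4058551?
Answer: -354017/6 ≈ -59003.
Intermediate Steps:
d = 4058593/6 (d = 7 - ⅙*(-4058551) = 7 + 4058551/6 = 4058593/6 ≈ 6.7643e+5)
Y = 735435 (Y = -885*(-831) = 735435)
d - Y = 4058593/6 - 1*735435 = 4058593/6 - 735435 = -354017/6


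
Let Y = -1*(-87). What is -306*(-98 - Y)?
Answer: 56610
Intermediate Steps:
Y = 87
-306*(-98 - Y) = -306*(-98 - 1*87) = -306*(-98 - 87) = -306*(-185) = 56610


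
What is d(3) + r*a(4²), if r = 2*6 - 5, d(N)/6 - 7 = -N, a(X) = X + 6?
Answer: 178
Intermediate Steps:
a(X) = 6 + X
d(N) = 42 - 6*N (d(N) = 42 + 6*(-N) = 42 - 6*N)
r = 7 (r = 12 - 5 = 7)
d(3) + r*a(4²) = (42 - 6*3) + 7*(6 + 4²) = (42 - 18) + 7*(6 + 16) = 24 + 7*22 = 24 + 154 = 178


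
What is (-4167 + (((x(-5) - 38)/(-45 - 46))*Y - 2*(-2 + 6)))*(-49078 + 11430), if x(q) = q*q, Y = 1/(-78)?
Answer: 3300789848/21 ≈ 1.5718e+8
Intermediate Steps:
Y = -1/78 ≈ -0.012821
x(q) = q**2
(-4167 + (((x(-5) - 38)/(-45 - 46))*Y - 2*(-2 + 6)))*(-49078 + 11430) = (-4167 + ((((-5)**2 - 38)/(-45 - 46))*(-1/78) - 2*(-2 + 6)))*(-49078 + 11430) = (-4167 + (((25 - 38)/(-91))*(-1/78) - 2*4))*(-37648) = (-4167 + (-13*(-1/91)*(-1/78) - 8))*(-37648) = (-4167 + ((1/7)*(-1/78) - 8))*(-37648) = (-4167 + (-1/546 - 8))*(-37648) = (-4167 - 4369/546)*(-37648) = -2279551/546*(-37648) = 3300789848/21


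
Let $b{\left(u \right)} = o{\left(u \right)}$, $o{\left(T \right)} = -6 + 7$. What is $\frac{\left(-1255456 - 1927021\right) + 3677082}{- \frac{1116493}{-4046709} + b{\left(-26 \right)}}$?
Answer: $\frac{2001522504945}{5163202} \approx 3.8765 \cdot 10^{5}$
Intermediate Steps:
$o{\left(T \right)} = 1$
$b{\left(u \right)} = 1$
$\frac{\left(-1255456 - 1927021\right) + 3677082}{- \frac{1116493}{-4046709} + b{\left(-26 \right)}} = \frac{\left(-1255456 - 1927021\right) + 3677082}{- \frac{1116493}{-4046709} + 1} = \frac{\left(-1255456 - 1927021\right) + 3677082}{\left(-1116493\right) \left(- \frac{1}{4046709}\right) + 1} = \frac{-3182477 + 3677082}{\frac{1116493}{4046709} + 1} = \frac{494605}{\frac{5163202}{4046709}} = 494605 \cdot \frac{4046709}{5163202} = \frac{2001522504945}{5163202}$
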